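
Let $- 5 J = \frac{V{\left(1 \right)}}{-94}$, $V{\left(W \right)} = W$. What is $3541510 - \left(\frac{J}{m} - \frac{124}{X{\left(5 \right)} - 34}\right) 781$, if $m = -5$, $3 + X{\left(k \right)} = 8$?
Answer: $\frac{241126345749}{68150} \approx 3.5382 \cdot 10^{6}$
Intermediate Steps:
$X{\left(k \right)} = 5$ ($X{\left(k \right)} = -3 + 8 = 5$)
$J = \frac{1}{470}$ ($J = - \frac{1 \frac{1}{-94}}{5} = - \frac{1 \left(- \frac{1}{94}\right)}{5} = \left(- \frac{1}{5}\right) \left(- \frac{1}{94}\right) = \frac{1}{470} \approx 0.0021277$)
$3541510 - \left(\frac{J}{m} - \frac{124}{X{\left(5 \right)} - 34}\right) 781 = 3541510 - \left(\frac{1}{470 \left(-5\right)} - \frac{124}{5 - 34}\right) 781 = 3541510 - \left(\frac{1}{470} \left(- \frac{1}{5}\right) - \frac{124}{5 - 34}\right) 781 = 3541510 - \left(- \frac{1}{2350} - \frac{124}{-29}\right) 781 = 3541510 - \left(- \frac{1}{2350} - - \frac{124}{29}\right) 781 = 3541510 - \left(- \frac{1}{2350} + \frac{124}{29}\right) 781 = 3541510 - \frac{291371}{68150} \cdot 781 = 3541510 - \frac{227560751}{68150} = \frac{241126345749}{68150}$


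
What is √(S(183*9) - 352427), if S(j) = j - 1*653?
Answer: I*√351433 ≈ 592.82*I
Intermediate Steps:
S(j) = -653 + j (S(j) = j - 653 = -653 + j)
√(S(183*9) - 352427) = √((-653 + 183*9) - 352427) = √((-653 + 1647) - 352427) = √(994 - 352427) = √(-351433) = I*√351433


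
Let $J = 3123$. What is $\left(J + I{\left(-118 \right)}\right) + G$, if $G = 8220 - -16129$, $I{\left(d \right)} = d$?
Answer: $27354$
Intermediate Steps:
$G = 24349$ ($G = 8220 + 16129 = 24349$)
$\left(J + I{\left(-118 \right)}\right) + G = \left(3123 - 118\right) + 24349 = 3005 + 24349 = 27354$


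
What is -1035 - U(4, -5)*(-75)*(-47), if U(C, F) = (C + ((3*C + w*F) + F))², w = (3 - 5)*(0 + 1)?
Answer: -1555560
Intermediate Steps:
w = -2 (w = -2*1 = -2)
U(C, F) = (-F + 4*C)² (U(C, F) = (C + ((3*C - 2*F) + F))² = (C + ((-2*F + 3*C) + F))² = (C + (-F + 3*C))² = (-F + 4*C)²)
-1035 - U(4, -5)*(-75)*(-47) = -1035 - (-1*(-5) + 4*4)²*(-75)*(-47) = -1035 - (5 + 16)²*(-75)*(-47) = -1035 - 21²*(-75)*(-47) = -1035 - 441*(-75)*(-47) = -1035 - (-33075)*(-47) = -1035 - 1*1554525 = -1035 - 1554525 = -1555560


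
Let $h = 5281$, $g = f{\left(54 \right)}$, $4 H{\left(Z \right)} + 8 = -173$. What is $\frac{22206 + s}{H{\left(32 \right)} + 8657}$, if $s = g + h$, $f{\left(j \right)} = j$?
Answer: $\frac{110164}{34447} \approx 3.1981$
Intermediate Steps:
$H{\left(Z \right)} = - \frac{181}{4}$ ($H{\left(Z \right)} = -2 + \frac{1}{4} \left(-173\right) = -2 - \frac{173}{4} = - \frac{181}{4}$)
$g = 54$
$s = 5335$ ($s = 54 + 5281 = 5335$)
$\frac{22206 + s}{H{\left(32 \right)} + 8657} = \frac{22206 + 5335}{- \frac{181}{4} + 8657} = \frac{27541}{\frac{34447}{4}} = 27541 \cdot \frac{4}{34447} = \frac{110164}{34447}$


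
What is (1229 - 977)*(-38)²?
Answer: 363888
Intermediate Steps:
(1229 - 977)*(-38)² = 252*1444 = 363888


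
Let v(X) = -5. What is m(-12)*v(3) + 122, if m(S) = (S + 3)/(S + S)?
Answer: 961/8 ≈ 120.13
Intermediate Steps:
m(S) = (3 + S)/(2*S) (m(S) = (3 + S)/((2*S)) = (3 + S)*(1/(2*S)) = (3 + S)/(2*S))
m(-12)*v(3) + 122 = ((1/2)*(3 - 12)/(-12))*(-5) + 122 = ((1/2)*(-1/12)*(-9))*(-5) + 122 = (3/8)*(-5) + 122 = -15/8 + 122 = 961/8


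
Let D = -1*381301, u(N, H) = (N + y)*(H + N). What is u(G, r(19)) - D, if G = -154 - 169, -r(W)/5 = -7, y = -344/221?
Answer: 104924897/221 ≈ 4.7477e+5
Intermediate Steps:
y = -344/221 (y = -344*1/221 = -344/221 ≈ -1.5566)
r(W) = 35 (r(W) = -5*(-7) = 35)
G = -323
u(N, H) = (-344/221 + N)*(H + N) (u(N, H) = (N - 344/221)*(H + N) = (-344/221 + N)*(H + N))
D = -381301
u(G, r(19)) - D = ((-323)**2 - 344/221*35 - 344/221*(-323) + 35*(-323)) - 1*(-381301) = (104329 - 12040/221 + 6536/13 - 11305) + 381301 = 20657376/221 + 381301 = 104924897/221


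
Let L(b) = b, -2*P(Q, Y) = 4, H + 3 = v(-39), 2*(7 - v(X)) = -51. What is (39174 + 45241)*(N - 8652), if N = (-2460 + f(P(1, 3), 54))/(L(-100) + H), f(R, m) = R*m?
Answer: -34182334780/47 ≈ -7.2728e+8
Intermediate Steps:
v(X) = 65/2 (v(X) = 7 - ½*(-51) = 7 + 51/2 = 65/2)
H = 59/2 (H = -3 + 65/2 = 59/2 ≈ 29.500)
P(Q, Y) = -2 (P(Q, Y) = -½*4 = -2)
N = 1712/47 (N = (-2460 - 2*54)/(-100 + 59/2) = (-2460 - 108)/(-141/2) = -2568*(-2/141) = 1712/47 ≈ 36.426)
(39174 + 45241)*(N - 8652) = (39174 + 45241)*(1712/47 - 8652) = 84415*(-404932/47) = -34182334780/47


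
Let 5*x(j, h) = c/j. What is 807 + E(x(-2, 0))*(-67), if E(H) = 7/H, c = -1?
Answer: -3883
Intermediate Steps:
x(j, h) = -1/(5*j) (x(j, h) = (-1/j)/5 = -1/(5*j))
807 + E(x(-2, 0))*(-67) = 807 + (7/((-⅕/(-2))))*(-67) = 807 + (7/((-⅕*(-½))))*(-67) = 807 + (7/(⅒))*(-67) = 807 + (7*10)*(-67) = 807 + 70*(-67) = 807 - 4690 = -3883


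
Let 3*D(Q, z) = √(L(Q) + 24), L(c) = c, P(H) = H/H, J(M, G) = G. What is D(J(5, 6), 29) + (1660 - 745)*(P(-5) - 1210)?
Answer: -1106235 + √30/3 ≈ -1.1062e+6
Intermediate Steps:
P(H) = 1
D(Q, z) = √(24 + Q)/3 (D(Q, z) = √(Q + 24)/3 = √(24 + Q)/3)
D(J(5, 6), 29) + (1660 - 745)*(P(-5) - 1210) = √(24 + 6)/3 + (1660 - 745)*(1 - 1210) = √30/3 + 915*(-1209) = √30/3 - 1106235 = -1106235 + √30/3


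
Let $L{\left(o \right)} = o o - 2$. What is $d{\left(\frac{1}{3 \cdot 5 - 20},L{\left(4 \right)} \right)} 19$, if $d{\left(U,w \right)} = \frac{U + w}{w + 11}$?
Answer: $\frac{1311}{125} \approx 10.488$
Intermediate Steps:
$L{\left(o \right)} = -2 + o^{2}$ ($L{\left(o \right)} = o^{2} - 2 = -2 + o^{2}$)
$d{\left(U,w \right)} = \frac{U + w}{11 + w}$
$d{\left(\frac{1}{3 \cdot 5 - 20},L{\left(4 \right)} \right)} 19 = \frac{\frac{1}{3 \cdot 5 - 20} - \left(2 - 4^{2}\right)}{11 - \left(2 - 4^{2}\right)} 19 = \frac{\frac{1}{15 - 20} + \left(-2 + 16\right)}{11 + \left(-2 + 16\right)} 19 = \frac{\frac{1}{-5} + 14}{11 + 14} \cdot 19 = \frac{- \frac{1}{5} + 14}{25} \cdot 19 = \frac{1}{25} \cdot \frac{69}{5} \cdot 19 = \frac{69}{125} \cdot 19 = \frac{1311}{125}$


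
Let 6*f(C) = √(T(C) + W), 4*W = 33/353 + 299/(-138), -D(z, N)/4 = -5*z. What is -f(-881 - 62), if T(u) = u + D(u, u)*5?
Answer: -I*√1709020738266/25416 ≈ -51.436*I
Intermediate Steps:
D(z, N) = 20*z (D(z, N) = -(-20)*z = 20*z)
T(u) = 101*u (T(u) = u + (20*u)*5 = u + 100*u = 101*u)
W = -4391/8472 (W = (33/353 + 299/(-138))/4 = (33*(1/353) + 299*(-1/138))/4 = (33/353 - 13/6)/4 = (¼)*(-4391/2118) = -4391/8472 ≈ -0.51830)
f(C) = √(-4391/8472 + 101*C)/6 (f(C) = √(101*C - 4391/8472)/6 = √(-4391/8472 + 101*C)/6)
-f(-881 - 62) = -√(-9300138 + 1812313296*(-881 - 62))/25416 = -√(-9300138 + 1812313296*(-943))/25416 = -√(-9300138 - 1709011438128)/25416 = -√(-1709020738266)/25416 = -I*√1709020738266/25416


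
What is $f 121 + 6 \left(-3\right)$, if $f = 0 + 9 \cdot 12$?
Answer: $13050$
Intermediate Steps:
$f = 108$ ($f = 0 + 108 = 108$)
$f 121 + 6 \left(-3\right) = 108 \cdot 121 + 6 \left(-3\right) = 13068 - 18 = 13050$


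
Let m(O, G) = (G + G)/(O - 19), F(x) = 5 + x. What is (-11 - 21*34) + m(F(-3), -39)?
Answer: -12247/17 ≈ -720.41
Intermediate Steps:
m(O, G) = 2*G/(-19 + O) (m(O, G) = (2*G)/(-19 + O) = 2*G/(-19 + O))
(-11 - 21*34) + m(F(-3), -39) = (-11 - 21*34) + 2*(-39)/(-19 + (5 - 3)) = (-11 - 714) + 2*(-39)/(-19 + 2) = -725 + 2*(-39)/(-17) = -725 + 2*(-39)*(-1/17) = -725 + 78/17 = -12247/17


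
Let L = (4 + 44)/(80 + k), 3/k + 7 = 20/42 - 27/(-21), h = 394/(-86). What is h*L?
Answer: -1040160/375691 ≈ -2.7687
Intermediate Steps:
h = -197/43 (h = 394*(-1/86) = -197/43 ≈ -4.5814)
k = -63/110 (k = 3/(-7 + (20/42 - 27/(-21))) = 3/(-7 + (20*(1/42) - 27*(-1/21))) = 3/(-7 + (10/21 + 9/7)) = 3/(-7 + 37/21) = 3/(-110/21) = 3*(-21/110) = -63/110 ≈ -0.57273)
L = 5280/8737 (L = (4 + 44)/(80 - 63/110) = 48/(8737/110) = 48*(110/8737) = 5280/8737 ≈ 0.60433)
h*L = -197/43*5280/8737 = -1040160/375691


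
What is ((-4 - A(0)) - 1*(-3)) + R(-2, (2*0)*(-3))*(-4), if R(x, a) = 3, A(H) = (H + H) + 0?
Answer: -13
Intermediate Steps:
A(H) = 2*H (A(H) = 2*H + 0 = 2*H)
((-4 - A(0)) - 1*(-3)) + R(-2, (2*0)*(-3))*(-4) = ((-4 - 2*0) - 1*(-3)) + 3*(-4) = ((-4 - 1*0) + 3) - 12 = ((-4 + 0) + 3) - 12 = (-4 + 3) - 12 = -1 - 12 = -13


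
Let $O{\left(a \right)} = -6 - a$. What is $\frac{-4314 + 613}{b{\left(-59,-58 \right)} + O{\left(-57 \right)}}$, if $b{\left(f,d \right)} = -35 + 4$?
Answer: $- \frac{3701}{20} \approx -185.05$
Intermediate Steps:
$b{\left(f,d \right)} = -31$
$\frac{-4314 + 613}{b{\left(-59,-58 \right)} + O{\left(-57 \right)}} = \frac{-4314 + 613}{-31 - -51} = - \frac{3701}{-31 + \left(-6 + 57\right)} = - \frac{3701}{-31 + 51} = - \frac{3701}{20}$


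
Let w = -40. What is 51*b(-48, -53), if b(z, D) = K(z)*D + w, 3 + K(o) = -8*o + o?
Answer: -902139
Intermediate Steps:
K(o) = -3 - 7*o (K(o) = -3 + (-8*o + o) = -3 - 7*o)
b(z, D) = -40 + D*(-3 - 7*z) (b(z, D) = (-3 - 7*z)*D - 40 = D*(-3 - 7*z) - 40 = -40 + D*(-3 - 7*z))
51*b(-48, -53) = 51*(-40 - 1*(-53)*(3 + 7*(-48))) = 51*(-40 - 1*(-53)*(3 - 336)) = 51*(-40 - 1*(-53)*(-333)) = 51*(-40 - 17649) = 51*(-17689) = -902139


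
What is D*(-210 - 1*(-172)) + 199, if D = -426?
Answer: 16387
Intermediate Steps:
D*(-210 - 1*(-172)) + 199 = -426*(-210 - 1*(-172)) + 199 = -426*(-210 + 172) + 199 = -426*(-38) + 199 = 16188 + 199 = 16387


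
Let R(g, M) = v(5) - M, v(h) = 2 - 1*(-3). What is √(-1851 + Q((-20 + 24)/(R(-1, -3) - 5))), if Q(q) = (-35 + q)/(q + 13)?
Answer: I*√3426842/43 ≈ 43.051*I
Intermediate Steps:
v(h) = 5 (v(h) = 2 + 3 = 5)
R(g, M) = 5 - M
Q(q) = (-35 + q)/(13 + q)
√(-1851 + Q((-20 + 24)/(R(-1, -3) - 5))) = √(-1851 + (-35 + (-20 + 24)/((5 - 1*(-3)) - 5))/(13 + (-20 + 24)/((5 - 1*(-3)) - 5))) = √(-1851 + (-35 + 4/((5 + 3) - 5))/(13 + 4/((5 + 3) - 5))) = √(-1851 + (-35 + 4/(8 - 5))/(13 + 4/(8 - 5))) = √(-1851 + (-35 + 4/3)/(13 + 4/3)) = √(-1851 - 101/3/(43/3)) = √(-1851 + (3/43)*(-101/3)) = √(-1851 - 101/43) = √(-79694/43) = I*√3426842/43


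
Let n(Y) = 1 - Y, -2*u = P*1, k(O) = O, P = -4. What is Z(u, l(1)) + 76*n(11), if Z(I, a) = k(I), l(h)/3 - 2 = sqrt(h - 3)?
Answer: -758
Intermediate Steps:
l(h) = 6 + 3*sqrt(-3 + h) (l(h) = 6 + 3*sqrt(h - 3) = 6 + 3*sqrt(-3 + h))
u = 2 (u = -(-2) = -1/2*(-4) = 2)
Z(I, a) = I
Z(u, l(1)) + 76*n(11) = 2 + 76*(1 - 1*11) = 2 + 76*(1 - 11) = 2 + 76*(-10) = 2 - 760 = -758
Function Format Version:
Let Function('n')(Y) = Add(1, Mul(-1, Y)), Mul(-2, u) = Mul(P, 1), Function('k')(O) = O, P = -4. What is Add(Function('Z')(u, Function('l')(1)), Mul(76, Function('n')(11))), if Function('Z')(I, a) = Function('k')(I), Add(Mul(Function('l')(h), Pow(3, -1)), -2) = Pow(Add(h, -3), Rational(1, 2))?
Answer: -758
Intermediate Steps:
Function('l')(h) = Add(6, Mul(3, Pow(Add(-3, h), Rational(1, 2)))) (Function('l')(h) = Add(6, Mul(3, Pow(Add(h, -3), Rational(1, 2)))) = Add(6, Mul(3, Pow(Add(-3, h), Rational(1, 2)))))
u = 2 (u = Mul(Rational(-1, 2), Mul(-4, 1)) = Mul(Rational(-1, 2), -4) = 2)
Function('Z')(I, a) = I
Add(Function('Z')(u, Function('l')(1)), Mul(76, Function('n')(11))) = Add(2, Mul(76, Add(1, Mul(-1, 11)))) = Add(2, Mul(76, Add(1, -11))) = Add(2, Mul(76, -10)) = Add(2, -760) = -758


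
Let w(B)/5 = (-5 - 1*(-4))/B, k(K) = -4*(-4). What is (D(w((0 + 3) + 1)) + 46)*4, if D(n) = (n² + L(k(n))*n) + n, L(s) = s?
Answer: 421/4 ≈ 105.25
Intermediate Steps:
k(K) = 16
w(B) = -5/B (w(B) = 5*((-5 - 1*(-4))/B) = 5*((-5 + 4)/B) = 5*(-1/B) = -5/B)
D(n) = n² + 17*n (D(n) = (n² + 16*n) + n = n² + 17*n)
(D(w((0 + 3) + 1)) + 46)*4 = ((-5/((0 + 3) + 1))*(17 - 5/((0 + 3) + 1)) + 46)*4 = ((-5/(3 + 1))*(17 - 5/(3 + 1)) + 46)*4 = ((-5/4)*(17 - 5/4) + 46)*4 = ((-5*¼)*(17 - 5*¼) + 46)*4 = (-5*(17 - 5/4)/4 + 46)*4 = (-5/4*63/4 + 46)*4 = (-315/16 + 46)*4 = (421/16)*4 = 421/4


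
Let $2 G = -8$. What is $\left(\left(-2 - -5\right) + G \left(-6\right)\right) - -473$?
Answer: $500$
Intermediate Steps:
$G = -4$ ($G = \frac{1}{2} \left(-8\right) = -4$)
$\left(\left(-2 - -5\right) + G \left(-6\right)\right) - -473 = \left(\left(-2 - -5\right) - -24\right) - -473 = \left(\left(-2 + 5\right) + 24\right) + 473 = \left(3 + 24\right) + 473 = 27 + 473 = 500$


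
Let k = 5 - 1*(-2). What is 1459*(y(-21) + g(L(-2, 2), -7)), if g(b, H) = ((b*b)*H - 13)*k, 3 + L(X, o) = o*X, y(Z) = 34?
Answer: -3586222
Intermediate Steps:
L(X, o) = -3 + X*o (L(X, o) = -3 + o*X = -3 + X*o)
k = 7 (k = 5 + 2 = 7)
g(b, H) = -91 + 7*H*b**2 (g(b, H) = ((b*b)*H - 13)*7 = (b**2*H - 13)*7 = (H*b**2 - 13)*7 = (-13 + H*b**2)*7 = -91 + 7*H*b**2)
1459*(y(-21) + g(L(-2, 2), -7)) = 1459*(34 + (-91 + 7*(-7)*(-3 - 2*2)**2)) = 1459*(34 + (-91 + 7*(-7)*(-3 - 4)**2)) = 1459*(34 + (-91 + 7*(-7)*(-7)**2)) = 1459*(34 + (-91 + 7*(-7)*49)) = 1459*(34 + (-91 - 2401)) = 1459*(34 - 2492) = 1459*(-2458) = -3586222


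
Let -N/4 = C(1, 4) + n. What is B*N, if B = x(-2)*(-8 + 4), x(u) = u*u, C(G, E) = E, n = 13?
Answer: 1088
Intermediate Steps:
N = -68 (N = -4*(4 + 13) = -4*17 = -68)
x(u) = u²
B = -16 (B = (-2)²*(-8 + 4) = 4*(-4) = -16)
B*N = -16*(-68) = 1088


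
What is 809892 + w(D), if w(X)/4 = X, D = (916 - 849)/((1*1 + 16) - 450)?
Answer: 350682968/433 ≈ 8.0989e+5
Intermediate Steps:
D = -67/433 (D = 67/((1 + 16) - 450) = 67/(17 - 450) = 67/(-433) = 67*(-1/433) = -67/433 ≈ -0.15473)
w(X) = 4*X
809892 + w(D) = 809892 + 4*(-67/433) = 809892 - 268/433 = 350682968/433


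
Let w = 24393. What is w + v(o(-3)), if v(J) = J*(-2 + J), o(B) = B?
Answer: 24408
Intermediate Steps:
w + v(o(-3)) = 24393 - 3*(-2 - 3) = 24393 - 3*(-5) = 24393 + 15 = 24408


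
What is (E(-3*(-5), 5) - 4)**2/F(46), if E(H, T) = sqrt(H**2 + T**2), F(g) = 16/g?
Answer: 3059/4 - 115*sqrt(10) ≈ 401.09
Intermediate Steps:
(E(-3*(-5), 5) - 4)**2/F(46) = (sqrt((-3*(-5))**2 + 5**2) - 4)**2/((16/46)) = (sqrt(15**2 + 25) - 4)**2/((16*(1/46))) = (sqrt(225 + 25) - 4)**2/(8/23) = 23*(sqrt(250) - 4)**2/8 = 23*(5*sqrt(10) - 4)**2/8 = 23*(-4 + 5*sqrt(10))**2/8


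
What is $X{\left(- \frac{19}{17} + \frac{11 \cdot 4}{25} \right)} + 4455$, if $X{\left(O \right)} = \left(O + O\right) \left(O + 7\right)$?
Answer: $\frac{806457783}{180625} \approx 4464.8$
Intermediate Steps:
$X{\left(O \right)} = 2 O \left(7 + O\right)$
$X{\left(- \frac{19}{17} + \frac{11 \cdot 4}{25} \right)} + 4455 = 2 \left(- \frac{19}{17} + \frac{11 \cdot 4}{25}\right) \left(7 - \left(\frac{19}{17} - \frac{11 \cdot 4}{25}\right)\right) + 4455 = 2 \left(\left(-19\right) \frac{1}{17} + 44 \cdot \frac{1}{25}\right) \left(7 + \left(\left(-19\right) \frac{1}{17} + 44 \cdot \frac{1}{25}\right)\right) + 4455 = 2 \left(- \frac{19}{17} + \frac{44}{25}\right) \left(7 + \left(- \frac{19}{17} + \frac{44}{25}\right)\right) + 4455 = 2 \cdot \frac{273}{425} \left(7 + \frac{273}{425}\right) + 4455 = 2 \cdot \frac{273}{425} \cdot \frac{3248}{425} + 4455 = \frac{1773408}{180625} + 4455 = \frac{806457783}{180625}$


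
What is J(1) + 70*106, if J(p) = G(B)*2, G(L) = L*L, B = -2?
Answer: 7428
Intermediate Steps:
G(L) = L**2
J(p) = 8 (J(p) = (-2)**2*2 = 4*2 = 8)
J(1) + 70*106 = 8 + 70*106 = 8 + 7420 = 7428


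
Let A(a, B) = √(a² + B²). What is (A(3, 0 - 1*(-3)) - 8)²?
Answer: 82 - 48*√2 ≈ 14.118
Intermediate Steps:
A(a, B) = √(B² + a²)
(A(3, 0 - 1*(-3)) - 8)² = (√((0 - 1*(-3))² + 3²) - 8)² = (√((0 + 3)² + 9) - 8)² = (√(3² + 9) - 8)² = (√(9 + 9) - 8)² = (√18 - 8)² = (3*√2 - 8)² = (-8 + 3*√2)²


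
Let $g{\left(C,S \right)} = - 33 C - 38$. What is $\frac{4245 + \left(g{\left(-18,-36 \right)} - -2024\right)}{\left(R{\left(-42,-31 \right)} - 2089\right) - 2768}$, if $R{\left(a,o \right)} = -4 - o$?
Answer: $- \frac{65}{46} \approx -1.413$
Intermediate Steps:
$g{\left(C,S \right)} = -38 - 33 C$
$\frac{4245 + \left(g{\left(-18,-36 \right)} - -2024\right)}{\left(R{\left(-42,-31 \right)} - 2089\right) - 2768} = \frac{4245 - -2580}{\left(\left(-4 - -31\right) - 2089\right) - 2768} = \frac{4245 + \left(\left(-38 + 594\right) + 2024\right)}{\left(\left(-4 + 31\right) - 2089\right) - 2768} = \frac{4245 + \left(556 + 2024\right)}{\left(27 - 2089\right) - 2768} = \frac{4245 + 2580}{-2062 - 2768} = \frac{6825}{-4830} = 6825 \left(- \frac{1}{4830}\right) = - \frac{65}{46}$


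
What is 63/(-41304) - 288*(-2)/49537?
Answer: 6890091/682025416 ≈ 0.010102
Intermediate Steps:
63/(-41304) - 288*(-2)/49537 = 63*(-1/41304) + 576*(1/49537) = -21/13768 + 576/49537 = 6890091/682025416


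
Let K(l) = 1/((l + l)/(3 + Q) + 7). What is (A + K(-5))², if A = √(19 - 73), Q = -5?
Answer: -7775/144 + I*√6/2 ≈ -53.993 + 1.2247*I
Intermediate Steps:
K(l) = 1/(7 - l) (K(l) = 1/((l + l)/(3 - 5) + 7) = 1/((2*l)/(-2) + 7) = 1/((2*l)*(-½) + 7) = 1/(-l + 7) = 1/(7 - l))
A = 3*I*√6 (A = √(-54) = 3*I*√6 ≈ 7.3485*I)
(A + K(-5))² = (3*I*√6 - 1/(-7 - 5))² = (3*I*√6 - 1/(-12))² = (3*I*√6 - 1*(-1/12))² = (3*I*√6 + 1/12)² = (1/12 + 3*I*√6)²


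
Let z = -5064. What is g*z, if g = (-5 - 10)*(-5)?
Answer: -379800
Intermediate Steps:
g = 75 (g = -15*(-5) = 75)
g*z = 75*(-5064) = -379800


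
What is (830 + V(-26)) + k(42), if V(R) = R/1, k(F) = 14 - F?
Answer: 776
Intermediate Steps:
V(R) = R (V(R) = R*1 = R)
(830 + V(-26)) + k(42) = (830 - 26) + (14 - 1*42) = 804 + (14 - 42) = 804 - 28 = 776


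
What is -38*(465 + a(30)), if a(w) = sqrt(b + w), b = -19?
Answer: -17670 - 38*sqrt(11) ≈ -17796.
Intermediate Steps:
a(w) = sqrt(-19 + w)
-38*(465 + a(30)) = -38*(465 + sqrt(-19 + 30)) = -38*(465 + sqrt(11)) = -17670 - 38*sqrt(11)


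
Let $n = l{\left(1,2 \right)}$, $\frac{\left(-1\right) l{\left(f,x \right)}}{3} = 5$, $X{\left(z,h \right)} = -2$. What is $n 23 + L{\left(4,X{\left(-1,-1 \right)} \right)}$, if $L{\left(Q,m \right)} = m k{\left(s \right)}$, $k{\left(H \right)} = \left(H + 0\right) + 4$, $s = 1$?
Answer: $-355$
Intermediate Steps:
$k{\left(H \right)} = 4 + H$ ($k{\left(H \right)} = H + 4 = 4 + H$)
$l{\left(f,x \right)} = -15$ ($l{\left(f,x \right)} = \left(-3\right) 5 = -15$)
$n = -15$
$L{\left(Q,m \right)} = 5 m$ ($L{\left(Q,m \right)} = m \left(4 + 1\right) = m 5 = 5 m$)
$n 23 + L{\left(4,X{\left(-1,-1 \right)} \right)} = \left(-15\right) 23 + 5 \left(-2\right) = -345 - 10 = -355$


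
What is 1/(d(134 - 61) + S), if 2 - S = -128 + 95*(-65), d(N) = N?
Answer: 1/6378 ≈ 0.00015679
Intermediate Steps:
S = 6305 (S = 2 - (-128 + 95*(-65)) = 2 - (-128 - 6175) = 2 - 1*(-6303) = 2 + 6303 = 6305)
1/(d(134 - 61) + S) = 1/((134 - 61) + 6305) = 1/(73 + 6305) = 1/6378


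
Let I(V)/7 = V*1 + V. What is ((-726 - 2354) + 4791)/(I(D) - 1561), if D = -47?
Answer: -1711/2219 ≈ -0.77107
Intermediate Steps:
I(V) = 14*V (I(V) = 7*(V*1 + V) = 7*(V + V) = 7*(2*V) = 14*V)
((-726 - 2354) + 4791)/(I(D) - 1561) = ((-726 - 2354) + 4791)/(14*(-47) - 1561) = (-3080 + 4791)/(-658 - 1561) = 1711/(-2219) = 1711*(-1/2219) = -1711/2219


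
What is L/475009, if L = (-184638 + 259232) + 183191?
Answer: 257785/475009 ≈ 0.54270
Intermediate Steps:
L = 257785 (L = 74594 + 183191 = 257785)
L/475009 = 257785/475009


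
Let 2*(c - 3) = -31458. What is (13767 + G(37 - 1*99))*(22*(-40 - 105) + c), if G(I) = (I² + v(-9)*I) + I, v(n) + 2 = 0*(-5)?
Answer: -334302468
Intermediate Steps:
v(n) = -2 (v(n) = -2 + 0*(-5) = -2 + 0 = -2)
c = -15726 (c = 3 + (½)*(-31458) = 3 - 15729 = -15726)
G(I) = I² - I (G(I) = (I² - 2*I) + I = I² - I)
(13767 + G(37 - 1*99))*(22*(-40 - 105) + c) = (13767 + (37 - 1*99)*(-1 + (37 - 1*99)))*(22*(-40 - 105) - 15726) = (13767 + (37 - 99)*(-1 + (37 - 99)))*(22*(-145) - 15726) = (13767 - 62*(-1 - 62))*(-3190 - 15726) = (13767 - 62*(-63))*(-18916) = (13767 + 3906)*(-18916) = 17673*(-18916) = -334302468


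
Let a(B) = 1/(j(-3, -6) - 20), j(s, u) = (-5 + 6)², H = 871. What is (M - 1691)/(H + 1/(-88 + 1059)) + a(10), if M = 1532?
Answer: -1259711/5356366 ≈ -0.23518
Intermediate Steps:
j(s, u) = 1 (j(s, u) = 1² = 1)
a(B) = -1/19 (a(B) = 1/(1 - 20) = 1/(-19) = -1/19)
(M - 1691)/(H + 1/(-88 + 1059)) + a(10) = (1532 - 1691)/(871 + 1/(-88 + 1059)) - 1/19 = -159/(871 + 1/971) - 1/19 = -159/845742/971 - 1/19 = -159*971/845742 - 1/19 = -51463/281914 - 1/19 = -1259711/5356366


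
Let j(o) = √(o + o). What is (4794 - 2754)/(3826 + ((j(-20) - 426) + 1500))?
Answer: 249900/600251 - 102*I*√10/600251 ≈ 0.41633 - 0.00053736*I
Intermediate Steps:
j(o) = √2*√o (j(o) = √(2*o) = √2*√o)
(4794 - 2754)/(3826 + ((j(-20) - 426) + 1500)) = (4794 - 2754)/(3826 + ((√2*√(-20) - 426) + 1500)) = 2040/(3826 + ((√2*(2*I*√5) - 426) + 1500)) = 2040/(3826 + ((2*I*√10 - 426) + 1500)) = 2040/(3826 + ((-426 + 2*I*√10) + 1500)) = 2040/(3826 + (1074 + 2*I*√10)) = 2040/(4900 + 2*I*√10)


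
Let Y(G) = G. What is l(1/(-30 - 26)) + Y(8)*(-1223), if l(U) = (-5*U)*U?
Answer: -30682629/3136 ≈ -9784.0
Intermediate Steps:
l(U) = -5*U**2
l(1/(-30 - 26)) + Y(8)*(-1223) = -5/(-30 - 26)**2 + 8*(-1223) = -5*(1/(-56))**2 - 9784 = -5*(-1/56)**2 - 9784 = -5*1/3136 - 9784 = -5/3136 - 9784 = -30682629/3136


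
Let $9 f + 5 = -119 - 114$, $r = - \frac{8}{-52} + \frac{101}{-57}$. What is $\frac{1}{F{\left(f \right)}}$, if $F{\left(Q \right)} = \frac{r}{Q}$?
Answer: $\frac{58786}{3597} \approx 16.343$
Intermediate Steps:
$r = - \frac{1199}{741}$ ($r = \left(-8\right) \left(- \frac{1}{52}\right) + 101 \left(- \frac{1}{57}\right) = \frac{2}{13} - \frac{101}{57} = - \frac{1199}{741} \approx -1.6181$)
$f = - \frac{238}{9}$ ($f = - \frac{5}{9} + \frac{-119 - 114}{9} = - \frac{5}{9} + \frac{1}{9} \left(-233\right) = - \frac{5}{9} - \frac{233}{9} = - \frac{238}{9} \approx -26.444$)
$F{\left(Q \right)} = - \frac{1199}{741 Q}$
$\frac{1}{F{\left(f \right)}} = \frac{1}{\left(- \frac{1199}{741}\right) \frac{1}{- \frac{238}{9}}} = \frac{1}{\left(- \frac{1199}{741}\right) \left(- \frac{9}{238}\right)} = \frac{1}{\frac{3597}{58786}} = \frac{58786}{3597}$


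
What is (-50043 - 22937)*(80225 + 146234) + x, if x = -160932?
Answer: -16527138752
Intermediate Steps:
(-50043 - 22937)*(80225 + 146234) + x = (-50043 - 22937)*(80225 + 146234) - 160932 = -72980*226459 - 160932 = -16526977820 - 160932 = -16527138752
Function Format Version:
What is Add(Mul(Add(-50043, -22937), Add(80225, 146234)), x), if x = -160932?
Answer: -16527138752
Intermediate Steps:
Add(Mul(Add(-50043, -22937), Add(80225, 146234)), x) = Add(Mul(Add(-50043, -22937), Add(80225, 146234)), -160932) = Add(Mul(-72980, 226459), -160932) = Add(-16526977820, -160932) = -16527138752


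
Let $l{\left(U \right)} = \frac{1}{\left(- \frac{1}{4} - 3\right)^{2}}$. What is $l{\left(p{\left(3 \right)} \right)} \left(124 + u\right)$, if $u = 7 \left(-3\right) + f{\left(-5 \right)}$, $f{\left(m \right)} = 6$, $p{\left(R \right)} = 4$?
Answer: $\frac{1744}{169} \approx 10.32$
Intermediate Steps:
$l{\left(U \right)} = \frac{16}{169}$ ($l{\left(U \right)} = \frac{1}{\left(\left(-1\right) \frac{1}{4} - 3\right)^{2}} = \frac{1}{\left(- \frac{1}{4} - 3\right)^{2}} = \frac{1}{\left(- \frac{13}{4}\right)^{2}} = \frac{1}{\frac{169}{16}} = \frac{16}{169}$)
$u = -15$ ($u = 7 \left(-3\right) + 6 = -21 + 6 = -15$)
$l{\left(p{\left(3 \right)} \right)} \left(124 + u\right) = \frac{16 \left(124 - 15\right)}{169} = \frac{16}{169} \cdot 109 = \frac{1744}{169}$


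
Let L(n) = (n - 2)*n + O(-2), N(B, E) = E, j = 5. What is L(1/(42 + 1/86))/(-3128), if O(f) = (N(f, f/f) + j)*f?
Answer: 39314817/10208047358 ≈ 0.0038514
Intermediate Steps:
O(f) = 6*f (O(f) = (f/f + 5)*f = (1 + 5)*f = 6*f)
L(n) = -12 + n*(-2 + n) (L(n) = (n - 2)*n + 6*(-2) = (-2 + n)*n - 12 = n*(-2 + n) - 12 = -12 + n*(-2 + n))
L(1/(42 + 1/86))/(-3128) = (-12 + (1/(42 + 1/86))**2 - 2/(42 + 1/86))/(-3128) = (-12 + (1/(42 + 1/86))**2 - 2/(42 + 1/86))*(-1/3128) = (-12 + (1/(3613/86))**2 - 2/3613/86)*(-1/3128) = (-12 + (86/3613)**2 - 2*86/3613)*(-1/3128) = (-12 + 7396/13053769 - 172/3613)*(-1/3128) = -157259268/13053769*(-1/3128) = 39314817/10208047358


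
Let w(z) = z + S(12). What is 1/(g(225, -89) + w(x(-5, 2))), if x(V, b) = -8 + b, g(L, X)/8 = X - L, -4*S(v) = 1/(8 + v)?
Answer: -80/201441 ≈ -0.00039714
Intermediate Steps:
S(v) = -1/(4*(8 + v))
g(L, X) = -8*L + 8*X (g(L, X) = 8*(X - L) = -8*L + 8*X)
w(z) = -1/80 + z (w(z) = z - 1/(32 + 4*12) = z - 1/(32 + 48) = z - 1/80 = -1/80 + z)
1/(g(225, -89) + w(x(-5, 2))) = 1/((-8*225 + 8*(-89)) + (-1/80 + (-8 + 2))) = 1/((-1800 - 712) + (-1/80 - 6)) = 1/(-2512 - 481/80) = 1/(-201441/80) = -80/201441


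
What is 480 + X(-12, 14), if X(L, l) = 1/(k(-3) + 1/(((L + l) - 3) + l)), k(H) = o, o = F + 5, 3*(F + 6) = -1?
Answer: 23481/49 ≈ 479.20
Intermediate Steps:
F = -19/3 (F = -6 + (⅓)*(-1) = -6 - ⅓ = -19/3 ≈ -6.3333)
o = -4/3 (o = -19/3 + 5 = -4/3 ≈ -1.3333)
k(H) = -4/3
X(L, l) = 1/(-4/3 + 1/(-3 + L + 2*l)) (X(L, l) = 1/(-4/3 + 1/(((L + l) - 3) + l)) = 1/(-4/3 + 1/((-3 + L + l) + l)) = 1/(-4/3 + 1/(-3 + L + 2*l)))
480 + X(-12, 14) = 480 + 3*(-3 - 12 + 2*14)/(15 - 8*14 - 4*(-12)) = 480 + 3*(-3 - 12 + 28)/(15 - 112 + 48) = 480 + 3*13/(-49) = 480 + 3*(-1/49)*13 = 480 - 39/49 = 23481/49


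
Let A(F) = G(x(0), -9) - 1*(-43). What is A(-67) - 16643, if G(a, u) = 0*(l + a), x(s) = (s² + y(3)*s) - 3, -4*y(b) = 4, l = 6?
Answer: -16600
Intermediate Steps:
y(b) = -1 (y(b) = -¼*4 = -1)
x(s) = -3 + s² - s (x(s) = (s² - s) - 3 = -3 + s² - s)
G(a, u) = 0 (G(a, u) = 0*(6 + a) = 0)
A(F) = 43 (A(F) = 0 - 1*(-43) = 0 + 43 = 43)
A(-67) - 16643 = 43 - 16643 = -16600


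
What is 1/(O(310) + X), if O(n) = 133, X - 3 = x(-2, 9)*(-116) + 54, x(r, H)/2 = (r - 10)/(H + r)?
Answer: 7/4114 ≈ 0.0017015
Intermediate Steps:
x(r, H) = 2*(-10 + r)/(H + r) (x(r, H) = 2*((r - 10)/(H + r)) = 2*((-10 + r)/(H + r)) = 2*(-10 + r)/(H + r))
X = 3183/7 (X = 3 + ((2*(-10 - 2)/(9 - 2))*(-116) + 54) = 3 + ((2*(-12)/7)*(-116) + 54) = 3 + ((2*(⅐)*(-12))*(-116) + 54) = 3 + (-24/7*(-116) + 54) = 3 + (2784/7 + 54) = 3 + 3162/7 = 3183/7 ≈ 454.71)
1/(O(310) + X) = 1/(133 + 3183/7) = 1/(4114/7) = 7/4114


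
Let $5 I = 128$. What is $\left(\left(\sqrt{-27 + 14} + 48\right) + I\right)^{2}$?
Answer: $\frac{135099}{25} + \frac{736 i \sqrt{13}}{5} \approx 5404.0 + 530.74 i$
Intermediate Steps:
$I = \frac{128}{5}$ ($I = \frac{1}{5} \cdot 128 = \frac{128}{5} \approx 25.6$)
$\left(\left(\sqrt{-27 + 14} + 48\right) + I\right)^{2} = \left(\left(\sqrt{-27 + 14} + 48\right) + \frac{128}{5}\right)^{2} = \left(\left(\sqrt{-13} + 48\right) + \frac{128}{5}\right)^{2} = \left(\left(i \sqrt{13} + 48\right) + \frac{128}{5}\right)^{2} = \left(\left(48 + i \sqrt{13}\right) + \frac{128}{5}\right)^{2} = \left(\frac{368}{5} + i \sqrt{13}\right)^{2}$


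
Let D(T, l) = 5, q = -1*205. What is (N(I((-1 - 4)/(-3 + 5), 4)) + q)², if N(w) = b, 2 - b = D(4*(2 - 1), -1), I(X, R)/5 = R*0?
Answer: 43264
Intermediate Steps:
I(X, R) = 0 (I(X, R) = 5*(R*0) = 5*0 = 0)
q = -205
b = -3 (b = 2 - 1*5 = 2 - 5 = -3)
N(w) = -3
(N(I((-1 - 4)/(-3 + 5), 4)) + q)² = (-3 - 205)² = (-208)² = 43264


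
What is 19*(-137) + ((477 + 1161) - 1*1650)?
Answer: -2615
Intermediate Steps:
19*(-137) + ((477 + 1161) - 1*1650) = -2603 + (1638 - 1650) = -2603 - 12 = -2615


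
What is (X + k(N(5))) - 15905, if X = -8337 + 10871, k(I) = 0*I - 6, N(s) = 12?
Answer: -13377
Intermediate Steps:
k(I) = -6 (k(I) = 0 - 6 = -6)
X = 2534
(X + k(N(5))) - 15905 = (2534 - 6) - 15905 = 2528 - 15905 = -13377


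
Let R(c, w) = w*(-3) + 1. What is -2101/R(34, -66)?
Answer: -2101/199 ≈ -10.558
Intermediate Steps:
R(c, w) = 1 - 3*w (R(c, w) = -3*w + 1 = 1 - 3*w)
-2101/R(34, -66) = -2101/(1 - 3*(-66)) = -2101/(1 + 198) = -2101/199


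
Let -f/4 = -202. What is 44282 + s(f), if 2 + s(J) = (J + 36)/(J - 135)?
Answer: 29801284/673 ≈ 44281.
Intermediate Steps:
f = 808 (f = -4*(-202) = 808)
s(J) = -2 + (36 + J)/(-135 + J) (s(J) = -2 + (J + 36)/(J - 135) = -2 + (36 + J)/(-135 + J))
44282 + s(f) = 44282 + (306 - 1*808)/(-135 + 808) = 44282 + (306 - 808)/673 = 44282 + (1/673)*(-502) = 44282 - 502/673 = 29801284/673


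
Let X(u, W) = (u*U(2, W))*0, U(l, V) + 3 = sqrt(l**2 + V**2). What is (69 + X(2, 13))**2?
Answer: 4761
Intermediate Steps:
U(l, V) = -3 + sqrt(V**2 + l**2) (U(l, V) = -3 + sqrt(l**2 + V**2) = -3 + sqrt(V**2 + l**2))
X(u, W) = 0 (X(u, W) = (u*(-3 + sqrt(W**2 + 2**2)))*0 = (u*(-3 + sqrt(W**2 + 4)))*0 = (u*(-3 + sqrt(4 + W**2)))*0 = 0)
(69 + X(2, 13))**2 = (69 + 0)**2 = 69**2 = 4761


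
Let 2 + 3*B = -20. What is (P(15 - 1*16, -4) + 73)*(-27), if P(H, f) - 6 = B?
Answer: -1935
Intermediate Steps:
B = -22/3 (B = -⅔ + (⅓)*(-20) = -⅔ - 20/3 = -22/3 ≈ -7.3333)
P(H, f) = -4/3 (P(H, f) = 6 - 22/3 = -4/3)
(P(15 - 1*16, -4) + 73)*(-27) = (-4/3 + 73)*(-27) = (215/3)*(-27) = -1935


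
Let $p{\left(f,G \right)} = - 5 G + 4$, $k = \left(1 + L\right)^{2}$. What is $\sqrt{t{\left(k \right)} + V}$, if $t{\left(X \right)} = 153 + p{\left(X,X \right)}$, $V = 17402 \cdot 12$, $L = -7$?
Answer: $\sqrt{208801} \approx 456.95$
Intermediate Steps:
$V = 208824$
$k = 36$ ($k = \left(1 - 7\right)^{2} = \left(-6\right)^{2} = 36$)
$p{\left(f,G \right)} = 4 - 5 G$
$t{\left(X \right)} = 157 - 5 X$ ($t{\left(X \right)} = 153 - \left(-4 + 5 X\right) = 157 - 5 X$)
$\sqrt{t{\left(k \right)} + V} = \sqrt{\left(157 - 180\right) + 208824} = \sqrt{-23 + 208824} = \sqrt{208801}$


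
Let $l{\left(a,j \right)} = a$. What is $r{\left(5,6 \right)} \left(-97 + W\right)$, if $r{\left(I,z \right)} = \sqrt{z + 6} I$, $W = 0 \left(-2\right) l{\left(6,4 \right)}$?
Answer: $- 970 \sqrt{3} \approx -1680.1$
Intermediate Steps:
$W = 0$ ($W = 0 \left(-2\right) 6 = 0 \cdot 6 = 0$)
$r{\left(I,z \right)} = I \sqrt{6 + z}$ ($r{\left(I,z \right)} = \sqrt{6 + z} I = I \sqrt{6 + z}$)
$r{\left(5,6 \right)} \left(-97 + W\right) = 5 \sqrt{6 + 6} \left(-97 + 0\right) = 5 \sqrt{12} \left(-97\right) = 5 \cdot 2 \sqrt{3} \left(-97\right) = 10 \sqrt{3} \left(-97\right) = - 970 \sqrt{3}$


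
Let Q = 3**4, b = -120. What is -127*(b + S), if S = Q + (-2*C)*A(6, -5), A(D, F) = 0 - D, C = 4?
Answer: -1143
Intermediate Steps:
A(D, F) = -D
Q = 81
S = 129 (S = 81 + (-2*4)*(-1*6) = 81 - 8*(-6) = 81 + 48 = 129)
-127*(b + S) = -127*(-120 + 129) = -127*9 = -1143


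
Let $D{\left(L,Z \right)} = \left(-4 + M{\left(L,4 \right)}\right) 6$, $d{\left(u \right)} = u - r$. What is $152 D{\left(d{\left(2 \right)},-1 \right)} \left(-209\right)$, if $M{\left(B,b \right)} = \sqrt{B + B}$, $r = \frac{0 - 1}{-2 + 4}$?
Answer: $762432 - 190608 \sqrt{5} \approx 3.3622 \cdot 10^{5}$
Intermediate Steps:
$r = - \frac{1}{2} \approx -0.5$
$M{\left(B,b \right)} = \sqrt{2} \sqrt{B}$ ($M{\left(B,b \right)} = \sqrt{2 B} = \sqrt{2} \sqrt{B}$)
$d{\left(u \right)} = \frac{1}{2} + u$ ($d{\left(u \right)} = u - - \frac{1}{2} = u + \frac{1}{2} = \frac{1}{2} + u$)
$D{\left(L,Z \right)} = -24 + 6 \sqrt{2} \sqrt{L}$ ($D{\left(L,Z \right)} = \left(-4 + \sqrt{2} \sqrt{L}\right) 6 = -24 + 6 \sqrt{2} \sqrt{L}$)
$152 D{\left(d{\left(2 \right)},-1 \right)} \left(-209\right) = 152 \left(-24 + 6 \sqrt{2} \sqrt{\frac{1}{2} + 2}\right) \left(-209\right) = 152 \left(-24 + 6 \sqrt{2} \sqrt{\frac{5}{2}}\right) \left(-209\right) = 152 \left(-24 + 6 \sqrt{2} \frac{\sqrt{10}}{2}\right) \left(-209\right) = 152 \left(-24 + 6 \sqrt{5}\right) \left(-209\right) = \left(-3648 + 912 \sqrt{5}\right) \left(-209\right) = 762432 - 190608 \sqrt{5}$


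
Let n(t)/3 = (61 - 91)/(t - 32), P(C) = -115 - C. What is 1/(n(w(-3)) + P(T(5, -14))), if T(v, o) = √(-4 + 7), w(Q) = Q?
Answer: -5509/619222 + 49*√3/619222 ≈ -0.0087596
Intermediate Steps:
T(v, o) = √3
n(t) = -90/(-32 + t) (n(t) = 3*((61 - 91)/(t - 32)) = 3*(-30/(-32 + t)) = -90/(-32 + t))
1/(n(w(-3)) + P(T(5, -14))) = 1/(-90/(-32 - 3) + (-115 - √3)) = 1/(-90/(-35) + (-115 - √3)) = 1/(-90*(-1/35) + (-115 - √3)) = 1/(18/7 + (-115 - √3)) = 1/(-787/7 - √3)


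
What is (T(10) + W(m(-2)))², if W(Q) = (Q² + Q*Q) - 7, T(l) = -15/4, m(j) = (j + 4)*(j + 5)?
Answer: 60025/16 ≈ 3751.6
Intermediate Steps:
m(j) = (4 + j)*(5 + j)
T(l) = -15/4 (T(l) = -15*¼ = -15/4)
W(Q) = -7 + 2*Q² (W(Q) = (Q² + Q²) - 7 = 2*Q² - 7 = -7 + 2*Q²)
(T(10) + W(m(-2)))² = (-15/4 + (-7 + 2*(20 + (-2)² + 9*(-2))²))² = (-15/4 + (-7 + 2*(20 + 4 - 18)²))² = (-15/4 + (-7 + 2*6²))² = (-15/4 + (-7 + 2*36))² = (-15/4 + (-7 + 72))² = (-15/4 + 65)² = (245/4)² = 60025/16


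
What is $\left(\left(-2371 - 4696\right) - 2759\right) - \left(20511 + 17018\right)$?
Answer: $-47355$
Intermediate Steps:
$\left(\left(-2371 - 4696\right) - 2759\right) - \left(20511 + 17018\right) = \left(-7067 - 2759\right) - 37529 = -9826 - 37529 = -47355$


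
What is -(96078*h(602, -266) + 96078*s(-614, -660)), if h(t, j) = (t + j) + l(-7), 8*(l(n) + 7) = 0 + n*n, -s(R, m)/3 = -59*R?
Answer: 41637466977/4 ≈ 1.0409e+10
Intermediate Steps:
s(R, m) = 177*R (s(R, m) = -(-177)*R = 177*R)
l(n) = -7 + n²/8 (l(n) = -7 + (0 + n*n)/8 = -7 + (0 + n²)/8 = -7 + n²/8)
h(t, j) = -7/8 + j + t (h(t, j) = (t + j) + (-7 + (⅛)*(-7)²) = (j + t) + (-7 + (⅛)*49) = (j + t) + (-7 + 49/8) = (j + t) - 7/8 = -7/8 + j + t)
-(96078*h(602, -266) + 96078*s(-614, -660)) = -96078/(1/(177*(-614) + (-7/8 - 266 + 602))) = -96078/(1/(-108678 + 2681/8)) = -96078/(1/(-866743/8)) = -96078/(-8/866743) = -96078*(-866743/8) = 41637466977/4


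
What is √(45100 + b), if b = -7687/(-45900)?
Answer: √105574982037/1530 ≈ 212.37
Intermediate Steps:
b = 7687/45900 (b = -7687*(-1/45900) = 7687/45900 ≈ 0.16747)
√(45100 + b) = √(45100 + 7687/45900) = √(2070097687/45900) = √105574982037/1530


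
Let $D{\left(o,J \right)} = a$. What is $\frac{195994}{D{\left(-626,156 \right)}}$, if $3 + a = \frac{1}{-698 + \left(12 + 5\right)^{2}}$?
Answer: $- \frac{40080773}{614} \approx -65278.0$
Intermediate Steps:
$a = - \frac{1228}{409}$ ($a = -3 + \frac{1}{-698 + \left(12 + 5\right)^{2}} = -3 + \frac{1}{-698 + 17^{2}} = -3 + \frac{1}{-698 + 289} = -3 + \frac{1}{-409} = -3 - \frac{1}{409} = - \frac{1228}{409} \approx -3.0024$)
$D{\left(o,J \right)} = - \frac{1228}{409}$
$\frac{195994}{D{\left(-626,156 \right)}} = \frac{195994}{- \frac{1228}{409}} = 195994 \left(- \frac{409}{1228}\right) = - \frac{40080773}{614}$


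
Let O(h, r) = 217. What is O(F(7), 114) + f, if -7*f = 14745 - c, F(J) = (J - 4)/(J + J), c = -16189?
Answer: -29415/7 ≈ -4202.1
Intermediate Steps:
F(J) = (-4 + J)/(2*J) (F(J) = (-4 + J)/((2*J)) = (-4 + J)*(1/(2*J)) = (-4 + J)/(2*J))
f = -30934/7 (f = -(14745 - 1*(-16189))/7 = -(14745 + 16189)/7 = -⅐*30934 = -30934/7 ≈ -4419.1)
O(F(7), 114) + f = 217 - 30934/7 = -29415/7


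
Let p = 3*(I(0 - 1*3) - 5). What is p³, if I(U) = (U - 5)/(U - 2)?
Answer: -132651/125 ≈ -1061.2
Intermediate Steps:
I(U) = (-5 + U)/(-2 + U)
p = -51/5 (p = 3*((-5 + (0 - 1*3))/(-2 + (0 - 1*3)) - 5) = 3*((-5 + (0 - 3))/(-2 + (0 - 3)) - 5) = 3*((-5 - 3)/(-2 - 3) - 5) = 3*(-8/(-5) - 5) = 3*(-⅕*(-8) - 5) = 3*(8/5 - 5) = 3*(-17/5) = -51/5 ≈ -10.200)
p³ = (-51/5)³ = -132651/125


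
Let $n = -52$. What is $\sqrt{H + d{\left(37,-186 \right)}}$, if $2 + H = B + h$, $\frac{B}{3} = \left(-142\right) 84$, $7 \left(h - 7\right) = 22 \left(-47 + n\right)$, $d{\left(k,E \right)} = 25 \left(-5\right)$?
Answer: $\frac{i \sqrt{1774542}}{7} \approx 190.3 i$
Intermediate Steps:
$d{\left(k,E \right)} = -125$
$h = - \frac{2129}{7}$ ($h = 7 + \frac{22 \left(-47 - 52\right)}{7} = 7 + \frac{22 \left(-99\right)}{7} = 7 + \frac{1}{7} \left(-2178\right) = 7 - \frac{2178}{7} = - \frac{2129}{7} \approx -304.14$)
$B = -35784$ ($B = 3 \left(\left(-142\right) 84\right) = 3 \left(-11928\right) = -35784$)
$H = - \frac{252631}{7}$ ($H = -2 - \frac{252617}{7} = - \frac{252631}{7} \approx -36090.0$)
$\sqrt{H + d{\left(37,-186 \right)}} = \sqrt{- \frac{252631}{7} - 125} = \sqrt{- \frac{253506}{7}} = \frac{i \sqrt{1774542}}{7}$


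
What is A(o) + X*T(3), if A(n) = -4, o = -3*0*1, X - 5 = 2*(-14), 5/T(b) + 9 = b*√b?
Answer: 91/6 + 115*√3/18 ≈ 26.233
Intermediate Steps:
T(b) = 5/(-9 + b^(3/2)) (T(b) = 5/(-9 + b*√b) = 5/(-9 + b^(3/2)))
X = -23 (X = 5 + 2*(-14) = 5 - 28 = -23)
o = 0 (o = 0*1 = 0)
A(o) + X*T(3) = -4 - 115/(-9 + 3^(3/2)) = -4 - 115/(-9 + 3*√3)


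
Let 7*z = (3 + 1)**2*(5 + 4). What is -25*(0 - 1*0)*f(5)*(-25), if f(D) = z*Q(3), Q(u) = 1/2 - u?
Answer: 0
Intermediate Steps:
Q(u) = 1/2 - u
z = 144/7 (z = ((3 + 1)**2*(5 + 4))/7 = (4**2*9)/7 = (16*9)/7 = (1/7)*144 = 144/7 ≈ 20.571)
f(D) = -360/7 (f(D) = 144*(1/2 - 1*3)/7 = 144*(1/2 - 3)/7 = (144/7)*(-5/2) = -360/7)
-25*(0 - 1*0)*f(5)*(-25) = -25*(0 - 1*0)*(-360)/7*(-25) = -25*(0 + 0)*(-360)/7*(-25) = -0*(-360)/7*(-25) = -25*0*(-25) = 0*(-25) = 0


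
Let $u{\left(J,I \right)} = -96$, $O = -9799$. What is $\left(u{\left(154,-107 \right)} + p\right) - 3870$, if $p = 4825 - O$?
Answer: $10658$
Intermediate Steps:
$p = 14624$ ($p = 4825 - -9799 = 4825 + 9799 = 14624$)
$\left(u{\left(154,-107 \right)} + p\right) - 3870 = \left(-96 + 14624\right) - 3870 = 14528 - 3870 = 10658$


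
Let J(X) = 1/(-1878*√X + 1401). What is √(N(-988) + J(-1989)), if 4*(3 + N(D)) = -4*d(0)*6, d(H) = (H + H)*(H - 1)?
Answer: √6*√((2101 - 8451*I*√221)/(-467 + 1878*I*√221))/3 ≈ 3.4457e-6 + 1.732*I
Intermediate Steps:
d(H) = 2*H*(-1 + H) (d(H) = (2*H)*(-1 + H) = 2*H*(-1 + H))
J(X) = 1/(1401 - 1878*√X)
N(D) = -3 (N(D) = -3 + (-8*0*(-1 + 0)*6)/4 = -3 + (-8*0*(-1)*6)/4 = -3 + (-4*0*6)/4 = -3 + (0*6)/4 = -3 + (¼)*0 = -3 + 0 = -3)
√(N(-988) + J(-1989)) = √(-3 - 1/(-1401 + 1878*√(-1989))) = √(-3 - 1/(-1401 + 1878*(3*I*√221))) = √(-3 - 1/(-1401 + 5634*I*√221))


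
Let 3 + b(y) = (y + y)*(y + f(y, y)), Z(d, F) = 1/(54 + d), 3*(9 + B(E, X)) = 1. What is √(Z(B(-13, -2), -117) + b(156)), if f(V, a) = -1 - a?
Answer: I*√1456458/68 ≈ 17.748*I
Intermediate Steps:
B(E, X) = -26/3 (B(E, X) = -9 + (⅓)*1 = -9 + ⅓ = -26/3)
b(y) = -3 - 2*y (b(y) = -3 + (y + y)*(y + (-1 - y)) = -3 + (2*y)*(-1) = -3 - 2*y)
√(Z(B(-13, -2), -117) + b(156)) = √(1/(54 - 26/3) + (-3 - 2*156)) = √(1/(136/3) + (-3 - 312)) = √(3/136 - 315) = √(-42837/136) = I*√1456458/68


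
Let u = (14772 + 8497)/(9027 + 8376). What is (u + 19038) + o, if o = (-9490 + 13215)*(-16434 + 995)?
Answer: -1000519974242/17403 ≈ -5.7491e+7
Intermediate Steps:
o = -57510275 (o = 3725*(-15439) = -57510275)
u = 23269/17403 ≈ 1.3371
(u + 19038) + o = (23269/17403 + 19038) - 57510275 = 331341583/17403 - 57510275 = -1000519974242/17403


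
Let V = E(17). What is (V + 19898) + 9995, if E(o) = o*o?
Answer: 30182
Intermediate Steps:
E(o) = o²
V = 289 (V = 17² = 289)
(V + 19898) + 9995 = (289 + 19898) + 9995 = 20187 + 9995 = 30182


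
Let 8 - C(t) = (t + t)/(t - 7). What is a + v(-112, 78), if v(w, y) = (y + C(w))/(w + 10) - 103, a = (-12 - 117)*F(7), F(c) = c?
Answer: -872917/867 ≈ -1006.8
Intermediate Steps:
a = -903 (a = (-12 - 117)*7 = -129*7 = -903)
C(t) = 8 - 2*t/(-7 + t) (C(t) = 8 - (t + t)/(t - 7) = 8 - 2*t/(-7 + t))
v(w, y) = -103 + (y + 2*(-28 + 3*w)/(-7 + w))/(10 + w) (v(w, y) = (y + 2*(-28 + 3*w)/(-7 + w))/(w + 10) - 103 = (y + 2*(-28 + 3*w)/(-7 + w))/(10 + w) - 103 = -103 + (y + 2*(-28 + 3*w)/(-7 + w))/(10 + w))
a + v(-112, 78) = -903 + (-56 + 6*(-112) - (-7 - 112)*(1030 - 1*78 + 103*(-112)))/((-7 - 112)*(10 - 112)) = -903 + (-56 - 672 - 1*(-119)*(1030 - 78 - 11536))/(-119*(-102)) = -903 - 1/119*(-1/102)*(-56 - 672 - 1*(-119)*(-10584)) = -903 - 1/119*(-1/102)*(-56 - 672 - 1259496) = -903 - 1/119*(-1/102)*(-1260224) = -903 - 90016/867 = -872917/867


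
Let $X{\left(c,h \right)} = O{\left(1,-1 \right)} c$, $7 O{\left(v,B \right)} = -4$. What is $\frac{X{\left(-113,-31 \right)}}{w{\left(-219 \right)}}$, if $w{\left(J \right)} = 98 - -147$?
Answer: $\frac{452}{1715} \approx 0.26356$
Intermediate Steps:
$O{\left(v,B \right)} = - \frac{4}{7}$ ($O{\left(v,B \right)} = \frac{1}{7} \left(-4\right) = - \frac{4}{7}$)
$w{\left(J \right)} = 245$ ($w{\left(J \right)} = 98 + 147 = 245$)
$X{\left(c,h \right)} = - \frac{4 c}{7}$
$\frac{X{\left(-113,-31 \right)}}{w{\left(-219 \right)}} = \frac{\left(- \frac{4}{7}\right) \left(-113\right)}{245} = \frac{452}{7} \cdot \frac{1}{245} = \frac{452}{1715}$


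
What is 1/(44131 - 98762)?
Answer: -1/54631 ≈ -1.8305e-5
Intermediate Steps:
1/(44131 - 98762) = 1/(-54631) = -1/54631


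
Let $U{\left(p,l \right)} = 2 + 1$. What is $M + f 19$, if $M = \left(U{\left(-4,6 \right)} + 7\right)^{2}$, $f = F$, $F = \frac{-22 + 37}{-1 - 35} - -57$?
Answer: $\frac{14101}{12} \approx 1175.1$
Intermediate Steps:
$F = \frac{679}{12}$ ($F = \frac{15}{-36} + 57 = 15 \left(- \frac{1}{36}\right) + 57 = - \frac{5}{12} + 57 = \frac{679}{12} \approx 56.583$)
$U{\left(p,l \right)} = 3$
$f = \frac{679}{12} \approx 56.583$
$M = 100$ ($M = \left(3 + 7\right)^{2} = 10^{2} = 100$)
$M + f 19 = 100 + \frac{679}{12} \cdot 19 = 100 + \frac{12901}{12} = \frac{14101}{12}$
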